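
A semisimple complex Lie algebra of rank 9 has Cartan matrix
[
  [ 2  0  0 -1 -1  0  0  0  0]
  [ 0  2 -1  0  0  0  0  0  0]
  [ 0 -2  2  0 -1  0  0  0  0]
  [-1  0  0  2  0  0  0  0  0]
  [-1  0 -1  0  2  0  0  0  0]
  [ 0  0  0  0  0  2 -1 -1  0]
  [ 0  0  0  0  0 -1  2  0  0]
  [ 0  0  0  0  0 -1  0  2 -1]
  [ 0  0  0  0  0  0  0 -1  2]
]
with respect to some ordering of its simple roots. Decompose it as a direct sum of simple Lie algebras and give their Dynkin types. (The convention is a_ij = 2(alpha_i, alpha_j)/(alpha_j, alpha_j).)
The diagram associated to this matrix has two connected components: the simple roots {alpha_6, alpha_7, alpha_8, alpha_9} form a chain of 4 nodes with single edges (A_4), and {alpha_1, alpha_2, alpha_3, alpha_4, alpha_5} form a chain of 5 nodes with a double edge at one end; the terminal node there is the unique short simple root (B_5). A semisimple Lie algebra decomposes uniquely as the direct sum of simple ideals, one per connected component of its Dynkin diagram, so g ≅ A_4 ⊕ B_5 (dimension 24 + 55 = 79).

A_4 (sl(5)) + B_5 (so(11))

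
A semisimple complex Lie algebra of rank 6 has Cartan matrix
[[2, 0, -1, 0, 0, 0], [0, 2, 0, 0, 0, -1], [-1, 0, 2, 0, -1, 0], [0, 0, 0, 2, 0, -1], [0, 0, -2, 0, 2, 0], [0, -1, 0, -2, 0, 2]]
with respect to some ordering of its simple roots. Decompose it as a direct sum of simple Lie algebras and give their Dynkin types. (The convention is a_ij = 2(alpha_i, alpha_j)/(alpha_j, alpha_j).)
B3 + C3

The diagram associated to this matrix has two connected components: the simple roots {alpha_2, alpha_4, alpha_6} form a chain of 3 nodes with a double edge at one end; the terminal node there is the unique short simple root (B_3), and {alpha_1, alpha_3, alpha_5} form a chain of 3 nodes with a double edge at one end; the terminal node there is the unique long simple root (C_3). A semisimple Lie algebra decomposes uniquely as the direct sum of simple ideals, one per connected component of its Dynkin diagram, so g ≅ B_3 ⊕ C_3 (dimension 21 + 21 = 42).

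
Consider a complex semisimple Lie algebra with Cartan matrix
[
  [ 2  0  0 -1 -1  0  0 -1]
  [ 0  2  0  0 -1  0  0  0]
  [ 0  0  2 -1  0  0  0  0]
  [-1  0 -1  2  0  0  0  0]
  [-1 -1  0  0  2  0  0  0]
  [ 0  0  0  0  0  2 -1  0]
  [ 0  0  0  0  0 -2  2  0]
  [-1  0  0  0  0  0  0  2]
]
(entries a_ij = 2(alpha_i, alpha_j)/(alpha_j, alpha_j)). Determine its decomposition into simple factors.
B2 ⊕ E6

The diagram associated to this matrix has two connected components: the simple roots {alpha_6, alpha_7} form a chain of 2 nodes with a double edge at one end; the terminal node there is the unique short simple root (B_2), and {alpha_1, alpha_2, alpha_3, alpha_4, alpha_5, alpha_8} form a chain of 5 nodes with one extra node attached to the third node from one end (E_6). A semisimple Lie algebra decomposes uniquely as the direct sum of simple ideals, one per connected component of its Dynkin diagram, so g ≅ B_2 ⊕ E_6 (dimension 10 + 78 = 88).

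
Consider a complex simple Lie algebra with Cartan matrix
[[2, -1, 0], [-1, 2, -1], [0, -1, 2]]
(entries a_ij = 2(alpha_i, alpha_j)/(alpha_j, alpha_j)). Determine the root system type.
A_3 (sl(4))

The matrix has rank 3 with 2's on the diagonal. Reading the off-diagonal entries as Dynkin edges (a single edge where a_ij = a_ji = -1; a double or triple edge where a_ij * a_ji = 2 or 3), the diagram is a chain of 3 nodes with single edges (A_3). One simple-root ordering that puts it in standard form is (alpha_1, alpha_2, alpha_3). So the algebra is type A_3, i.e. sl(4).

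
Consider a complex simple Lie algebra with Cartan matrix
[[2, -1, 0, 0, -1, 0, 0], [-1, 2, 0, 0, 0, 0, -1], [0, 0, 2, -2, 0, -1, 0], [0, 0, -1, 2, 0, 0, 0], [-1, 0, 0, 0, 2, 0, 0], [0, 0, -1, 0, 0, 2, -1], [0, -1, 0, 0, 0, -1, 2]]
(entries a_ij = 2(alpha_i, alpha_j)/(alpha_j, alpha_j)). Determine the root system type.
The matrix has rank 7 with 2's on the diagonal. Reading the off-diagonal entries as Dynkin edges (a single edge where a_ij = a_ji = -1; a double or triple edge where a_ij * a_ji = 2 or 3), the diagram is a chain of 7 nodes with a double edge at one end; the terminal node there is the unique short simple root (B_7). One simple-root ordering that puts it in standard form is (alpha_5, alpha_1, alpha_2, alpha_7, alpha_6, alpha_3, alpha_4). So the algebra is type B_7, i.e. so(15).

B_7 (so(15))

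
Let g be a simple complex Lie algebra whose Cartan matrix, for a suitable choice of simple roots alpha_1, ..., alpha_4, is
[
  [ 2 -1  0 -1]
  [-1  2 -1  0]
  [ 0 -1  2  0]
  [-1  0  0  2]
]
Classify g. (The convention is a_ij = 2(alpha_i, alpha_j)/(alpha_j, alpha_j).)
A_4

The matrix has rank 4 with 2's on the diagonal. Reading the off-diagonal entries as Dynkin edges (a single edge where a_ij = a_ji = -1; a double or triple edge where a_ij * a_ji = 2 or 3), the diagram is a chain of 4 nodes with single edges (A_4). One simple-root ordering that puts it in standard form is (alpha_3, alpha_2, alpha_1, alpha_4). So the algebra is type A_4, i.e. sl(5).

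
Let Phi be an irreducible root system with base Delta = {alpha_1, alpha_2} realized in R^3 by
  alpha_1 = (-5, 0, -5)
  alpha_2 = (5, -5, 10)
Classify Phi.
G_2

Compute the Cartan integers a_ij = 2(alpha_i, alpha_j)/(alpha_j, alpha_j); the resulting 2x2 Cartan matrix is
[[2, -1], [-3, 2]].
The roots have two lengths (squared-length ratio 3:1); the short ones are alpha_{1}. The associated Dynkin diagram is two nodes joined by a triple edge (G_2), so the type is G_2.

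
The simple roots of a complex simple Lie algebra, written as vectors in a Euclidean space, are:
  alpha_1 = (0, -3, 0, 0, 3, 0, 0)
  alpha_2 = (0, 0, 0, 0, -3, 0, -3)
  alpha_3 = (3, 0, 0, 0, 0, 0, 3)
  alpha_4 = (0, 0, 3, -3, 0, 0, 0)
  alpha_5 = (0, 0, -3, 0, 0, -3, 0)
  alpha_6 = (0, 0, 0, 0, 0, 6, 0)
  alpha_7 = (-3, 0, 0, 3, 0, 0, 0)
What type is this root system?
type C_7

Compute the Cartan integers a_ij = 2(alpha_i, alpha_j)/(alpha_j, alpha_j); the resulting 7x7 Cartan matrix is
[[2, -1, 0, 0, 0, 0, 0], [-1, 2, -1, 0, 0, 0, 0], [0, -1, 2, 0, 0, 0, -1], [0, 0, 0, 2, -1, 0, -1], [0, 0, 0, -1, 2, -1, 0], [0, 0, 0, 0, -2, 2, 0], [0, 0, -1, -1, 0, 0, 2]].
The roots have two lengths (squared-length ratio 2:1); the short ones are alpha_{1,2,3,4,5,7}. The associated Dynkin diagram is a chain of 7 nodes with a double edge at one end; the terminal node there is the unique long simple root (C_7), so the type is C_7 (the algebra sp(14)).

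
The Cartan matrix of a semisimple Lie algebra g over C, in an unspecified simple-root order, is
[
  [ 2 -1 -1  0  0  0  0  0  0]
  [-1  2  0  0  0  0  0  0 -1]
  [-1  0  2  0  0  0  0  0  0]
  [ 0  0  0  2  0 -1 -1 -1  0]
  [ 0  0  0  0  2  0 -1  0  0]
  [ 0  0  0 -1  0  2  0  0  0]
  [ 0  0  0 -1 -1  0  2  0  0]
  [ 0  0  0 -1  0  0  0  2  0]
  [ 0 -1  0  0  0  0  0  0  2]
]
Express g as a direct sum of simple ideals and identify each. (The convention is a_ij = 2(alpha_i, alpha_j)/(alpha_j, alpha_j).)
A4 ⊕ D5

The diagram associated to this matrix has two connected components: the simple roots {alpha_1, alpha_2, alpha_3, alpha_9} form a chain of 4 nodes with single edges (A_4), and {alpha_4, alpha_5, alpha_6, alpha_7, alpha_8} form a chain of 3 nodes with a fork of two nodes at one end (D_5). A semisimple Lie algebra decomposes uniquely as the direct sum of simple ideals, one per connected component of its Dynkin diagram, so g ≅ A_4 ⊕ D_5 (dimension 24 + 45 = 69).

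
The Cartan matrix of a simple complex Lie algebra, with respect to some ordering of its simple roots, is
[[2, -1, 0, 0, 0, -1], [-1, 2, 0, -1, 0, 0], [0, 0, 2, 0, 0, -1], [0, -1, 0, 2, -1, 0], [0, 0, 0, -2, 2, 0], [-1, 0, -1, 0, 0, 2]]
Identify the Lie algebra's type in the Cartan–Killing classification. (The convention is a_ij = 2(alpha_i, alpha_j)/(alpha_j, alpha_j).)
The matrix has rank 6 with 2's on the diagonal. Reading the off-diagonal entries as Dynkin edges (a single edge where a_ij = a_ji = -1; a double or triple edge where a_ij * a_ji = 2 or 3), the diagram is a chain of 6 nodes with a double edge at one end; the terminal node there is the unique long simple root (C_6). One simple-root ordering that puts it in standard form is (alpha_3, alpha_6, alpha_1, alpha_2, alpha_4, alpha_5). So the algebra is type C_6, i.e. sp(12).

C6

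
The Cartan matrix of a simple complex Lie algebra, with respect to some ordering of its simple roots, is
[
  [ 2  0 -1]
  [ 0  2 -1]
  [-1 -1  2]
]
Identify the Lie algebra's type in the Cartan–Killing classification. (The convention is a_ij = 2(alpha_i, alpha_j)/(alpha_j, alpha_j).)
The matrix has rank 3 with 2's on the diagonal. Reading the off-diagonal entries as Dynkin edges (a single edge where a_ij = a_ji = -1; a double or triple edge where a_ij * a_ji = 2 or 3), the diagram is a chain of 3 nodes with single edges (A_3). One simple-root ordering that puts it in standard form is (alpha_2, alpha_3, alpha_1). So the algebra is type A_3, i.e. sl(4).

A_3 (sl(4))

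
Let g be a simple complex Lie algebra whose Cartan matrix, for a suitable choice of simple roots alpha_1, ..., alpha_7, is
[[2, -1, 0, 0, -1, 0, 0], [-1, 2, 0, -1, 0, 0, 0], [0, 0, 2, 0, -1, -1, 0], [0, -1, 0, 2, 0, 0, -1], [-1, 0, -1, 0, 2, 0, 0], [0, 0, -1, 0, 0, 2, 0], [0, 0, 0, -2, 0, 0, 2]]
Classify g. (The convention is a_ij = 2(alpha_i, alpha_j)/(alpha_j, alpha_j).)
C_7 (sp(14))

The matrix has rank 7 with 2's on the diagonal. Reading the off-diagonal entries as Dynkin edges (a single edge where a_ij = a_ji = -1; a double or triple edge where a_ij * a_ji = 2 or 3), the diagram is a chain of 7 nodes with a double edge at one end; the terminal node there is the unique long simple root (C_7). One simple-root ordering that puts it in standard form is (alpha_6, alpha_3, alpha_5, alpha_1, alpha_2, alpha_4, alpha_7). So the algebra is type C_7, i.e. sp(14).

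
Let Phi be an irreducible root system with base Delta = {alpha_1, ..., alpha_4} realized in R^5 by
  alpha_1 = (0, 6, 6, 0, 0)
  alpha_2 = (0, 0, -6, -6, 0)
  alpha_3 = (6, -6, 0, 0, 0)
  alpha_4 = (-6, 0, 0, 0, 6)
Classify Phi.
Compute the Cartan integers a_ij = 2(alpha_i, alpha_j)/(alpha_j, alpha_j); the resulting 4x4 Cartan matrix is
[[2, -1, -1, 0], [-1, 2, 0, 0], [-1, 0, 2, -1], [0, 0, -1, 2]].
All simple roots have the same length, so the diagram is simply laced. The associated Dynkin diagram is a chain of 4 nodes with single edges (A_4), so the type is A_4 (the algebra sl(5)).

type A_4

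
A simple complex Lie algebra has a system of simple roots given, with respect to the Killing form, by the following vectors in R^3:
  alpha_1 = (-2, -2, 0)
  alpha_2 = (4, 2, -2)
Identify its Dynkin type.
Compute the Cartan integers a_ij = 2(alpha_i, alpha_j)/(alpha_j, alpha_j); the resulting 2x2 Cartan matrix is
[[2, -1], [-3, 2]].
The roots have two lengths (squared-length ratio 3:1); the short ones are alpha_{1}. The associated Dynkin diagram is two nodes joined by a triple edge (G_2), so the type is G_2.

G_2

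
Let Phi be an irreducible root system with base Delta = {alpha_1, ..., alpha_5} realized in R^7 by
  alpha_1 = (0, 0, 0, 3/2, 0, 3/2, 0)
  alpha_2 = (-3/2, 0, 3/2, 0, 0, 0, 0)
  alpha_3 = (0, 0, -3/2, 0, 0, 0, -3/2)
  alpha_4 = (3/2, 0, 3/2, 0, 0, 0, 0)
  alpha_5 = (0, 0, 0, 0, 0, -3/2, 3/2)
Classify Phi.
type D_5

Compute the Cartan integers a_ij = 2(alpha_i, alpha_j)/(alpha_j, alpha_j); the resulting 5x5 Cartan matrix is
[[2, 0, 0, 0, -1], [0, 2, -1, 0, 0], [0, -1, 2, -1, -1], [0, 0, -1, 2, 0], [-1, 0, -1, 0, 2]].
All simple roots have the same length, so the diagram is simply laced. The associated Dynkin diagram is a chain of 3 nodes with a fork of two nodes at one end (D_5), so the type is D_5 (the algebra so(10)).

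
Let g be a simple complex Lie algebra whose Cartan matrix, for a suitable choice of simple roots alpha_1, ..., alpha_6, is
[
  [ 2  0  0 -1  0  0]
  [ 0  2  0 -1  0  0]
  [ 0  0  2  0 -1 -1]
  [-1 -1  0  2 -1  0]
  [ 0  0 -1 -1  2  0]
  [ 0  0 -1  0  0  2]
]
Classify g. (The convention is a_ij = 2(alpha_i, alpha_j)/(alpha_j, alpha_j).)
The matrix has rank 6 with 2's on the diagonal. Reading the off-diagonal entries as Dynkin edges (a single edge where a_ij = a_ji = -1; a double or triple edge where a_ij * a_ji = 2 or 3), the diagram is a chain of 4 nodes with a fork of two nodes at one end (D_6). One simple-root ordering that puts it in standard form is (alpha_6, alpha_3, alpha_5, alpha_4, alpha_1, alpha_2). So the algebra is type D_6, i.e. so(12).

type D_6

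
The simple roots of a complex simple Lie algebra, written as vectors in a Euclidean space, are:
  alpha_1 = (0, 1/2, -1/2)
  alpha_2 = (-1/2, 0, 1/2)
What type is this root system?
Compute the Cartan integers a_ij = 2(alpha_i, alpha_j)/(alpha_j, alpha_j); the resulting 2x2 Cartan matrix is
[[2, -1], [-1, 2]].
All simple roots have the same length, so the diagram is simply laced. The associated Dynkin diagram is a chain of 2 nodes with single edges (A_2), so the type is A_2 (the algebra sl(3)).

type A_2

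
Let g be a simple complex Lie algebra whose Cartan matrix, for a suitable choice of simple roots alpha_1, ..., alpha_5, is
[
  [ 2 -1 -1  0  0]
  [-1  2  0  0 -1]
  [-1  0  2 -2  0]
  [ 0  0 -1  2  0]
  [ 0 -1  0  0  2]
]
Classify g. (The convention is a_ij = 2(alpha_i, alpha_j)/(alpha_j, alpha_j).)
The matrix has rank 5 with 2's on the diagonal. Reading the off-diagonal entries as Dynkin edges (a single edge where a_ij = a_ji = -1; a double or triple edge where a_ij * a_ji = 2 or 3), the diagram is a chain of 5 nodes with a double edge at one end; the terminal node there is the unique short simple root (B_5). One simple-root ordering that puts it in standard form is (alpha_5, alpha_2, alpha_1, alpha_3, alpha_4). So the algebra is type B_5, i.e. so(11).

B_5 (so(11))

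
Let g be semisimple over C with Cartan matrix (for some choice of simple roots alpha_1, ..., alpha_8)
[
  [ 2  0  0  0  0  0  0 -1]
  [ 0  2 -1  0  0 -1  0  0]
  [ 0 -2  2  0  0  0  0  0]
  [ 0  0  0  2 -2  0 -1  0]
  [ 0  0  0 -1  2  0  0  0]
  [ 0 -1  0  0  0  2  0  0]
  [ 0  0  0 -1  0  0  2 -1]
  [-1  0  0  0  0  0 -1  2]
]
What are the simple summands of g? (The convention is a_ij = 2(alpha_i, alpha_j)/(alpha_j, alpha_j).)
B5 + C3

The diagram associated to this matrix has two connected components: the simple roots {alpha_1, alpha_4, alpha_5, alpha_7, alpha_8} form a chain of 5 nodes with a double edge at one end; the terminal node there is the unique short simple root (B_5), and {alpha_2, alpha_3, alpha_6} form a chain of 3 nodes with a double edge at one end; the terminal node there is the unique long simple root (C_3). A semisimple Lie algebra decomposes uniquely as the direct sum of simple ideals, one per connected component of its Dynkin diagram, so g ≅ B_5 ⊕ C_3 (dimension 55 + 21 = 76).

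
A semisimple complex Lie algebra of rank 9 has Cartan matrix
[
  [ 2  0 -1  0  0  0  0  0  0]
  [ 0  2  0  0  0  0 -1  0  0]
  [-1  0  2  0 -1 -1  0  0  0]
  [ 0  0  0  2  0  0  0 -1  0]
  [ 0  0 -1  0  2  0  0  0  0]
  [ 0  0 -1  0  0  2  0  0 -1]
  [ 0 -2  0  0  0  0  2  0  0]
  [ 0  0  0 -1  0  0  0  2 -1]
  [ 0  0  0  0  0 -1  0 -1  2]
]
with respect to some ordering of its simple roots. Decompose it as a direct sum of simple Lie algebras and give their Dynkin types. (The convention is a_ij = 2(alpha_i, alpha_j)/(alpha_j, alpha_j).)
The diagram associated to this matrix has two connected components: the simple roots {alpha_2, alpha_7} form a chain of 2 nodes with a double edge at one end; the terminal node there is the unique short simple root (B_2), and {alpha_1, alpha_3, alpha_4, alpha_5, alpha_6, alpha_8, alpha_9} form a chain of 5 nodes with a fork of two nodes at one end (D_7). A semisimple Lie algebra decomposes uniquely as the direct sum of simple ideals, one per connected component of its Dynkin diagram, so g ≅ B_2 ⊕ D_7 (dimension 10 + 91 = 101).

B2 + D7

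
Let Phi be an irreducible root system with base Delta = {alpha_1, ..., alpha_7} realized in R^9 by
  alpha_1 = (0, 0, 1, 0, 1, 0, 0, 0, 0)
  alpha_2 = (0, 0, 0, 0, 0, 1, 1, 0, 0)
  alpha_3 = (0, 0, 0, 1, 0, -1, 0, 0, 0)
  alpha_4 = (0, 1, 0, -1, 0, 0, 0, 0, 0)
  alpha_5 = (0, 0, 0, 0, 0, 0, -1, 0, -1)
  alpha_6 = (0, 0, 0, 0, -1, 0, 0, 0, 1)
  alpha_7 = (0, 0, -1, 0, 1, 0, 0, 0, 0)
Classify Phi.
Compute the Cartan integers a_ij = 2(alpha_i, alpha_j)/(alpha_j, alpha_j); the resulting 7x7 Cartan matrix is
[[2, 0, 0, 0, 0, -1, 0], [0, 2, -1, 0, -1, 0, 0], [0, -1, 2, -1, 0, 0, 0], [0, 0, -1, 2, 0, 0, 0], [0, -1, 0, 0, 2, -1, 0], [-1, 0, 0, 0, -1, 2, -1], [0, 0, 0, 0, 0, -1, 2]].
All simple roots have the same length, so the diagram is simply laced. The associated Dynkin diagram is a chain of 5 nodes with a fork of two nodes at one end (D_7), so the type is D_7 (the algebra so(14)).

D_7 (so(14))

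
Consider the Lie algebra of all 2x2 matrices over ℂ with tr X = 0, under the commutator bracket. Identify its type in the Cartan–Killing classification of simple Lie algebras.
This is sl(2), which has dimension 2^2 - 1 = 3 and rank 2 - 1 = 1 (a Cartan subalgebra is the diagonal traceless matrices). In the classification of classical Lie algebras, the special linear algebra sl(n+1) has type A_n; here n = 1, so the Dynkin diagram is a chain of 1 nodes with single edges (A_1). Hence the type is A_1.

type A_1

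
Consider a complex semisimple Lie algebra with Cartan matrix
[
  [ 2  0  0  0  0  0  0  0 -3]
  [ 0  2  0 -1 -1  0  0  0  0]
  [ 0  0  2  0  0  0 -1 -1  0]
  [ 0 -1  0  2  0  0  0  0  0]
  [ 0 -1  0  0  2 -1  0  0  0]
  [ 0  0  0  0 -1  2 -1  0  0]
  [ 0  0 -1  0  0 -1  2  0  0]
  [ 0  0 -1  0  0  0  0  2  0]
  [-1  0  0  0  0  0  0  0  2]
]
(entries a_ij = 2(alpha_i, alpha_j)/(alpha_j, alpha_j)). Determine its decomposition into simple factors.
A_7 (sl(8)) ⊕ G_2

The diagram associated to this matrix has two connected components: the simple roots {alpha_2, alpha_3, alpha_4, alpha_5, alpha_6, alpha_7, alpha_8} form a chain of 7 nodes with single edges (A_7), and {alpha_1, alpha_9} form two nodes joined by a triple edge (G_2). A semisimple Lie algebra decomposes uniquely as the direct sum of simple ideals, one per connected component of its Dynkin diagram, so g ≅ A_7 ⊕ G_2 (dimension 63 + 14 = 77).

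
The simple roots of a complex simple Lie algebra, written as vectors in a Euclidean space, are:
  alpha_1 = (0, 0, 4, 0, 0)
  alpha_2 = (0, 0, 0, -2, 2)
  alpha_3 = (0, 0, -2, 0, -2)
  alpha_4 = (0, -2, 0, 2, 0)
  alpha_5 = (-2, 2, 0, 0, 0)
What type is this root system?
Compute the Cartan integers a_ij = 2(alpha_i, alpha_j)/(alpha_j, alpha_j); the resulting 5x5 Cartan matrix is
[[2, 0, -2, 0, 0], [0, 2, -1, -1, 0], [-1, -1, 2, 0, 0], [0, -1, 0, 2, -1], [0, 0, 0, -1, 2]].
The roots have two lengths (squared-length ratio 2:1); the short ones are alpha_{2,3,4,5}. The associated Dynkin diagram is a chain of 5 nodes with a double edge at one end; the terminal node there is the unique long simple root (C_5), so the type is C_5 (the algebra sp(10)).

C5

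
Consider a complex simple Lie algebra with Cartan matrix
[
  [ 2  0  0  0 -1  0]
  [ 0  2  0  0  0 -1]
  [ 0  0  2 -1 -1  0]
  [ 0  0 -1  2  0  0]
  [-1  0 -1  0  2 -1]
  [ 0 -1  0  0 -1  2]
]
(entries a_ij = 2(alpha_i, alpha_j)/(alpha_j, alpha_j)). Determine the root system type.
type E_6

The matrix has rank 6 with 2's on the diagonal. Reading the off-diagonal entries as Dynkin edges (a single edge where a_ij = a_ji = -1; a double or triple edge where a_ij * a_ji = 2 or 3), the diagram is a chain of 5 nodes with one extra node attached to the third node from one end (E_6). One simple-root ordering that puts it in standard form is (alpha_4, alpha_1, alpha_3, alpha_5, alpha_6, alpha_2). So the algebra is type E_6.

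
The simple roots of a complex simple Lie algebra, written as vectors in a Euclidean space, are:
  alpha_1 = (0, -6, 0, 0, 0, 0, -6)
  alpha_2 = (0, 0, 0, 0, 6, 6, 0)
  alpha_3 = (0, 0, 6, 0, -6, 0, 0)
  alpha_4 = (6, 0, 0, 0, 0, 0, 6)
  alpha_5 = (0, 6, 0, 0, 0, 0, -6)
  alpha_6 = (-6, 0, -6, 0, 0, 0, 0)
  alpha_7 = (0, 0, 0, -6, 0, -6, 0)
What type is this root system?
D_7

Compute the Cartan integers a_ij = 2(alpha_i, alpha_j)/(alpha_j, alpha_j); the resulting 7x7 Cartan matrix is
[[2, 0, 0, -1, 0, 0, 0], [0, 2, -1, 0, 0, 0, -1], [0, -1, 2, 0, 0, -1, 0], [-1, 0, 0, 2, -1, -1, 0], [0, 0, 0, -1, 2, 0, 0], [0, 0, -1, -1, 0, 2, 0], [0, -1, 0, 0, 0, 0, 2]].
All simple roots have the same length, so the diagram is simply laced. The associated Dynkin diagram is a chain of 5 nodes with a fork of two nodes at one end (D_7), so the type is D_7 (the algebra so(14)).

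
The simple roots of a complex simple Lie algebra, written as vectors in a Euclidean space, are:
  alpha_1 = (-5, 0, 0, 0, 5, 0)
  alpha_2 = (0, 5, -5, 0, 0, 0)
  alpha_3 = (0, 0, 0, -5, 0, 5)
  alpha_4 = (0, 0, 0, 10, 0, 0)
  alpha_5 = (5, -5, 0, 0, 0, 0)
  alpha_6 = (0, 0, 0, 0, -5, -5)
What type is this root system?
Compute the Cartan integers a_ij = 2(alpha_i, alpha_j)/(alpha_j, alpha_j); the resulting 6x6 Cartan matrix is
[[2, 0, 0, 0, -1, -1], [0, 2, 0, 0, -1, 0], [0, 0, 2, -1, 0, -1], [0, 0, -2, 2, 0, 0], [-1, -1, 0, 0, 2, 0], [-1, 0, -1, 0, 0, 2]].
The roots have two lengths (squared-length ratio 2:1); the short ones are alpha_{1,2,3,5,6}. The associated Dynkin diagram is a chain of 6 nodes with a double edge at one end; the terminal node there is the unique long simple root (C_6), so the type is C_6 (the algebra sp(12)).

C_6 (sp(12))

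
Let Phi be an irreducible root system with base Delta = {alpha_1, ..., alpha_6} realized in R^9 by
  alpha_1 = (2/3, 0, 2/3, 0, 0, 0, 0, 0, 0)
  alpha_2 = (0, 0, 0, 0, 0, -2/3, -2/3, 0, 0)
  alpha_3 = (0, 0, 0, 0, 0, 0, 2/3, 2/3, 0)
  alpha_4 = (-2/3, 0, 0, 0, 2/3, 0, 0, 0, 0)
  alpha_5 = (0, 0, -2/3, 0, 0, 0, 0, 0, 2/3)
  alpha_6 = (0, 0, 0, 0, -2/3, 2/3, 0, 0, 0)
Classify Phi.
Compute the Cartan integers a_ij = 2(alpha_i, alpha_j)/(alpha_j, alpha_j); the resulting 6x6 Cartan matrix is
[[2, 0, 0, -1, -1, 0], [0, 2, -1, 0, 0, -1], [0, -1, 2, 0, 0, 0], [-1, 0, 0, 2, 0, -1], [-1, 0, 0, 0, 2, 0], [0, -1, 0, -1, 0, 2]].
All simple roots have the same length, so the diagram is simply laced. The associated Dynkin diagram is a chain of 6 nodes with single edges (A_6), so the type is A_6 (the algebra sl(7)).

type A_6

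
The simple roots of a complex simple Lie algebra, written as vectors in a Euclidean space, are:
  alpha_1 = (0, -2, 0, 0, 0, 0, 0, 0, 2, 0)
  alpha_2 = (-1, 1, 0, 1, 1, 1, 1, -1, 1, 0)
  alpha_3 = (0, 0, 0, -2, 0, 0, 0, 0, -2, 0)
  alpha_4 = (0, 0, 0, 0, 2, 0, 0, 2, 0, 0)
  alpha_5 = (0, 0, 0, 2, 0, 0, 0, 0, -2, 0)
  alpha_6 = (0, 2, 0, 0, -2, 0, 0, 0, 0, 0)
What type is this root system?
type E_6

Compute the Cartan integers a_ij = 2(alpha_i, alpha_j)/(alpha_j, alpha_j); the resulting 6x6 Cartan matrix is
[[2, 0, -1, 0, -1, -1], [0, 2, -1, 0, 0, 0], [-1, -1, 2, 0, 0, 0], [0, 0, 0, 2, 0, -1], [-1, 0, 0, 0, 2, 0], [-1, 0, 0, -1, 0, 2]].
All simple roots have the same length, so the diagram is simply laced. The associated Dynkin diagram is a chain of 5 nodes with one extra node attached to the third node from one end (E_6), so the type is E_6.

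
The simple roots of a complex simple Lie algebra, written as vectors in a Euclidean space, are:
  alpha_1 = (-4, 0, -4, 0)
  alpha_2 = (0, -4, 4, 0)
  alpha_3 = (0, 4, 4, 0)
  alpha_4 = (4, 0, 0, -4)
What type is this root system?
Compute the Cartan integers a_ij = 2(alpha_i, alpha_j)/(alpha_j, alpha_j); the resulting 4x4 Cartan matrix is
[[2, -1, -1, -1], [-1, 2, 0, 0], [-1, 0, 2, 0], [-1, 0, 0, 2]].
All simple roots have the same length, so the diagram is simply laced. The associated Dynkin diagram is a chain of 2 nodes with a fork of two nodes at one end (D_4), so the type is D_4 (the algebra so(8)).

type D_4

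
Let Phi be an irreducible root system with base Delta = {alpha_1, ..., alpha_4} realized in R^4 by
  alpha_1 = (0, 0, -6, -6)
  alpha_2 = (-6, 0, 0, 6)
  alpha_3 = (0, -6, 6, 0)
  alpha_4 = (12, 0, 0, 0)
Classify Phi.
Compute the Cartan integers a_ij = 2(alpha_i, alpha_j)/(alpha_j, alpha_j); the resulting 4x4 Cartan matrix is
[[2, -1, -1, 0], [-1, 2, 0, -1], [-1, 0, 2, 0], [0, -2, 0, 2]].
The roots have two lengths (squared-length ratio 2:1); the short ones are alpha_{1,2,3}. The associated Dynkin diagram is a chain of 4 nodes with a double edge at one end; the terminal node there is the unique long simple root (C_4), so the type is C_4 (the algebra sp(8)).

C4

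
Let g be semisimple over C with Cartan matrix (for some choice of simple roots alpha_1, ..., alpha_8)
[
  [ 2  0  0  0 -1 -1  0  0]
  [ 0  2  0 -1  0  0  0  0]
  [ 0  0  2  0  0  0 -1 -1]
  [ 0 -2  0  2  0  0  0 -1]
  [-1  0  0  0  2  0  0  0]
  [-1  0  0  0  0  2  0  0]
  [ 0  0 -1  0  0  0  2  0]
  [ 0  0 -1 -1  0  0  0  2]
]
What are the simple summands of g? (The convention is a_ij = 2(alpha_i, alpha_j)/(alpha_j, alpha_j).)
The diagram associated to this matrix has two connected components: the simple roots {alpha_1, alpha_5, alpha_6} form a chain of 3 nodes with single edges (A_3), and {alpha_2, alpha_3, alpha_4, alpha_7, alpha_8} form a chain of 5 nodes with a double edge at one end; the terminal node there is the unique short simple root (B_5). A semisimple Lie algebra decomposes uniquely as the direct sum of simple ideals, one per connected component of its Dynkin diagram, so g ≅ A_3 ⊕ B_5 (dimension 15 + 55 = 70).

A_3 + B_5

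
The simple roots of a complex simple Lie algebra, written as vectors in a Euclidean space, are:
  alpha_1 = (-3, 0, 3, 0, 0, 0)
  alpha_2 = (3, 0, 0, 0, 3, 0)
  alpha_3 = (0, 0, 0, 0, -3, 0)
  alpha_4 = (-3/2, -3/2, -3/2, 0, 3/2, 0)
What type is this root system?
F_4

Compute the Cartan integers a_ij = 2(alpha_i, alpha_j)/(alpha_j, alpha_j); the resulting 4x4 Cartan matrix is
[[2, -1, 0, 0], [-1, 2, -2, 0], [0, -1, 2, -1], [0, 0, -1, 2]].
The roots have two lengths (squared-length ratio 2:1); the short ones are alpha_{3,4}. The associated Dynkin diagram is a chain of 4 nodes with a double edge between the middle two (F_4), so the type is F_4.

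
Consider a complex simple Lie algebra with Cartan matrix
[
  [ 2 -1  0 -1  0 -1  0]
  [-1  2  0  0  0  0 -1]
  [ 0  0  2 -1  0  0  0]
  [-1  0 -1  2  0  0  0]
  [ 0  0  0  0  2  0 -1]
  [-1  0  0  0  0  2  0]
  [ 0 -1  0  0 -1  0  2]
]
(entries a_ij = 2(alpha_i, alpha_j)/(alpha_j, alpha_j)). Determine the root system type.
The matrix has rank 7 with 2's on the diagonal. Reading the off-diagonal entries as Dynkin edges (a single edge where a_ij = a_ji = -1; a double or triple edge where a_ij * a_ji = 2 or 3), the diagram is a chain of 6 nodes with one extra node attached to the third node from one end (E_7). One simple-root ordering that puts it in standard form is (alpha_3, alpha_6, alpha_4, alpha_1, alpha_2, alpha_7, alpha_5). So the algebra is type E_7.

E_7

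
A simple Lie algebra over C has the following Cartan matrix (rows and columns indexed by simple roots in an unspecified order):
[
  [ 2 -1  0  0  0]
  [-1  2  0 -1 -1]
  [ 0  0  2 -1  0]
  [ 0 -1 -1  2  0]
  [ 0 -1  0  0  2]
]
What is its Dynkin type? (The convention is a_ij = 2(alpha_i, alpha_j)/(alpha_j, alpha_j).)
The matrix has rank 5 with 2's on the diagonal. Reading the off-diagonal entries as Dynkin edges (a single edge where a_ij = a_ji = -1; a double or triple edge where a_ij * a_ji = 2 or 3), the diagram is a chain of 3 nodes with a fork of two nodes at one end (D_5). One simple-root ordering that puts it in standard form is (alpha_3, alpha_4, alpha_2, alpha_5, alpha_1). So the algebra is type D_5, i.e. so(10).

D_5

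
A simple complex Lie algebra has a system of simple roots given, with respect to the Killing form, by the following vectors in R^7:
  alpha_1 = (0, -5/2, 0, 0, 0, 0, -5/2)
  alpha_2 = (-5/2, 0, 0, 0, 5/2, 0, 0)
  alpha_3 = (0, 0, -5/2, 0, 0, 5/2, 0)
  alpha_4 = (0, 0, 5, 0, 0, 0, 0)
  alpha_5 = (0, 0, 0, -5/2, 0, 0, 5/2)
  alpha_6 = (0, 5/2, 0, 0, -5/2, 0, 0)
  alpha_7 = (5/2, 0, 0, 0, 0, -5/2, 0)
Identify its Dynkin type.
C_7 (sp(14))

Compute the Cartan integers a_ij = 2(alpha_i, alpha_j)/(alpha_j, alpha_j); the resulting 7x7 Cartan matrix is
[[2, 0, 0, 0, -1, -1, 0], [0, 2, 0, 0, 0, -1, -1], [0, 0, 2, -1, 0, 0, -1], [0, 0, -2, 2, 0, 0, 0], [-1, 0, 0, 0, 2, 0, 0], [-1, -1, 0, 0, 0, 2, 0], [0, -1, -1, 0, 0, 0, 2]].
The roots have two lengths (squared-length ratio 2:1); the short ones are alpha_{1,2,3,5,6,7}. The associated Dynkin diagram is a chain of 7 nodes with a double edge at one end; the terminal node there is the unique long simple root (C_7), so the type is C_7 (the algebra sp(14)).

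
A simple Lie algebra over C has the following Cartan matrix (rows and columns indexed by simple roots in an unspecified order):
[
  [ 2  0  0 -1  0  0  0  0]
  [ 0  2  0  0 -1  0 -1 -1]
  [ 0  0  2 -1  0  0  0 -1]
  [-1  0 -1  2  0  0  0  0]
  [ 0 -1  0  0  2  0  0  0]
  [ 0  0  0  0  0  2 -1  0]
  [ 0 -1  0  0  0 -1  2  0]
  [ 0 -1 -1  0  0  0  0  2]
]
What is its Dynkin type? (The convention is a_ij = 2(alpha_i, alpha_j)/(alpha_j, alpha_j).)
The matrix has rank 8 with 2's on the diagonal. Reading the off-diagonal entries as Dynkin edges (a single edge where a_ij = a_ji = -1; a double or triple edge where a_ij * a_ji = 2 or 3), the diagram is a chain of 7 nodes with one extra node attached to the third node from one end (E_8). One simple-root ordering that puts it in standard form is (alpha_6, alpha_5, alpha_7, alpha_2, alpha_8, alpha_3, alpha_4, alpha_1). So the algebra is type E_8.

type E_8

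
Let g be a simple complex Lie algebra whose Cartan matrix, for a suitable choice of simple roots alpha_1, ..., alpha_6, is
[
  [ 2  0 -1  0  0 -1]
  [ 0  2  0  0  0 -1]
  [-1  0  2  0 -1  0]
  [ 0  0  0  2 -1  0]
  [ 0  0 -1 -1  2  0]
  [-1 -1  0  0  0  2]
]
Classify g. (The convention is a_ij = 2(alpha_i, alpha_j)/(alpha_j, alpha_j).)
The matrix has rank 6 with 2's on the diagonal. Reading the off-diagonal entries as Dynkin edges (a single edge where a_ij = a_ji = -1; a double or triple edge where a_ij * a_ji = 2 or 3), the diagram is a chain of 6 nodes with single edges (A_6). One simple-root ordering that puts it in standard form is (alpha_4, alpha_5, alpha_3, alpha_1, alpha_6, alpha_2). So the algebra is type A_6, i.e. sl(7).

A_6 (sl(7))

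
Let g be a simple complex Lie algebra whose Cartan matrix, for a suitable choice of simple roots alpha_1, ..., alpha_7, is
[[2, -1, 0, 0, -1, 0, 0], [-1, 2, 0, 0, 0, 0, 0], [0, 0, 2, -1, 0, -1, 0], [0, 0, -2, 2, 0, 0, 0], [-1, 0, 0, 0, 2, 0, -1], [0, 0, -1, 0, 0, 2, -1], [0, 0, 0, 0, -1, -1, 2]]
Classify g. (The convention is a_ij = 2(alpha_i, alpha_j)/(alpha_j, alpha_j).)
The matrix has rank 7 with 2's on the diagonal. Reading the off-diagonal entries as Dynkin edges (a single edge where a_ij = a_ji = -1; a double or triple edge where a_ij * a_ji = 2 or 3), the diagram is a chain of 7 nodes with a double edge at one end; the terminal node there is the unique long simple root (C_7). One simple-root ordering that puts it in standard form is (alpha_2, alpha_1, alpha_5, alpha_7, alpha_6, alpha_3, alpha_4). So the algebra is type C_7, i.e. sp(14).

C7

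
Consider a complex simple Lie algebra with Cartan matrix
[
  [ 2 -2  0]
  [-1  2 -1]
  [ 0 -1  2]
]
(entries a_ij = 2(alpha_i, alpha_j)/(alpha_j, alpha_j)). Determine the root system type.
C_3 (sp(6))

The matrix has rank 3 with 2's on the diagonal. Reading the off-diagonal entries as Dynkin edges (a single edge where a_ij = a_ji = -1; a double or triple edge where a_ij * a_ji = 2 or 3), the diagram is a chain of 3 nodes with a double edge at one end; the terminal node there is the unique long simple root (C_3). One simple-root ordering that puts it in standard form is (alpha_3, alpha_2, alpha_1). So the algebra is type C_3, i.e. sp(6).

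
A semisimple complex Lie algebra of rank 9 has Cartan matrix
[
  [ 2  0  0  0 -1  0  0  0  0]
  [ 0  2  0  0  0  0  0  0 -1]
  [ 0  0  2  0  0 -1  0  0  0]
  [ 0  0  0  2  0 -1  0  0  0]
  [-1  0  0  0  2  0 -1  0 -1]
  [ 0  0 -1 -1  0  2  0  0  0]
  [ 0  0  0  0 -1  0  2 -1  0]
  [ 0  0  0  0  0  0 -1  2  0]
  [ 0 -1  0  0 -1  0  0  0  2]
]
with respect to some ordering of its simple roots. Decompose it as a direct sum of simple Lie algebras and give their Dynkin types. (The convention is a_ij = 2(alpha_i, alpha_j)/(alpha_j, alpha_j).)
The diagram associated to this matrix has two connected components: the simple roots {alpha_3, alpha_4, alpha_6} form a chain of 3 nodes with single edges (A_3), and {alpha_1, alpha_2, alpha_5, alpha_7, alpha_8, alpha_9} form a chain of 5 nodes with one extra node attached to the third node from one end (E_6). A semisimple Lie algebra decomposes uniquely as the direct sum of simple ideals, one per connected component of its Dynkin diagram, so g ≅ A_3 ⊕ E_6 (dimension 15 + 78 = 93).

A3 ⊕ E6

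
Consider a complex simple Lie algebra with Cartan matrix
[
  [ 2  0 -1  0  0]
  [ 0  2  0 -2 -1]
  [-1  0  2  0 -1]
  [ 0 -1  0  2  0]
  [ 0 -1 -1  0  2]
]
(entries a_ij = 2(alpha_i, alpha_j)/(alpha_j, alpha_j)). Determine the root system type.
The matrix has rank 5 with 2's on the diagonal. Reading the off-diagonal entries as Dynkin edges (a single edge where a_ij = a_ji = -1; a double or triple edge where a_ij * a_ji = 2 or 3), the diagram is a chain of 5 nodes with a double edge at one end; the terminal node there is the unique short simple root (B_5). One simple-root ordering that puts it in standard form is (alpha_1, alpha_3, alpha_5, alpha_2, alpha_4). So the algebra is type B_5, i.e. so(11).

type B_5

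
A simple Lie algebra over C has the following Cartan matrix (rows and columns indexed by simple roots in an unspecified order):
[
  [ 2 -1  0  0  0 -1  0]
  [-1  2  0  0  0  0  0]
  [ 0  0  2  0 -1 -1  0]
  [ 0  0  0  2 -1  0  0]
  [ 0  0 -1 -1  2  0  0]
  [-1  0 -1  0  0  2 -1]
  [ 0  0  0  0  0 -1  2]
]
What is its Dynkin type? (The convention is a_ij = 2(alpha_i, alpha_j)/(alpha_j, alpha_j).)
The matrix has rank 7 with 2's on the diagonal. Reading the off-diagonal entries as Dynkin edges (a single edge where a_ij = a_ji = -1; a double or triple edge where a_ij * a_ji = 2 or 3), the diagram is a chain of 6 nodes with one extra node attached to the third node from one end (E_7). One simple-root ordering that puts it in standard form is (alpha_2, alpha_7, alpha_1, alpha_6, alpha_3, alpha_5, alpha_4). So the algebra is type E_7.

type E_7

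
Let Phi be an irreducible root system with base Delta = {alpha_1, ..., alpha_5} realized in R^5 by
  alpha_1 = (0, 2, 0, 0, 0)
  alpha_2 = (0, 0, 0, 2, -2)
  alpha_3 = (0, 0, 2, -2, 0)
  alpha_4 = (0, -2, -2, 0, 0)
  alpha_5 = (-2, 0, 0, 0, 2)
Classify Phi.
Compute the Cartan integers a_ij = 2(alpha_i, alpha_j)/(alpha_j, alpha_j); the resulting 5x5 Cartan matrix is
[[2, 0, 0, -1, 0], [0, 2, -1, 0, -1], [0, -1, 2, -1, 0], [-2, 0, -1, 2, 0], [0, -1, 0, 0, 2]].
The roots have two lengths (squared-length ratio 2:1); the short ones are alpha_{1}. The associated Dynkin diagram is a chain of 5 nodes with a double edge at one end; the terminal node there is the unique short simple root (B_5), so the type is B_5 (the algebra so(11)).

B5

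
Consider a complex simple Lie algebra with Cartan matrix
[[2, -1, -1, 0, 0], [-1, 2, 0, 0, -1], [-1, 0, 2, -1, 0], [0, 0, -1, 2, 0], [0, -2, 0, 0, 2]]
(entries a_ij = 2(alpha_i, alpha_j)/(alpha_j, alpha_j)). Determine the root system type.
C_5 (sp(10))

The matrix has rank 5 with 2's on the diagonal. Reading the off-diagonal entries as Dynkin edges (a single edge where a_ij = a_ji = -1; a double or triple edge where a_ij * a_ji = 2 or 3), the diagram is a chain of 5 nodes with a double edge at one end; the terminal node there is the unique long simple root (C_5). One simple-root ordering that puts it in standard form is (alpha_4, alpha_3, alpha_1, alpha_2, alpha_5). So the algebra is type C_5, i.e. sp(10).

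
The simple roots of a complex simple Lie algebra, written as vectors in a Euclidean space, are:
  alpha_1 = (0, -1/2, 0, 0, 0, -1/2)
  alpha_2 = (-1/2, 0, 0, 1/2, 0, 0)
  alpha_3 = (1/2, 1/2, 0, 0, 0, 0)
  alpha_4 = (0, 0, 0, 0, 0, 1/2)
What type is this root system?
Compute the Cartan integers a_ij = 2(alpha_i, alpha_j)/(alpha_j, alpha_j); the resulting 4x4 Cartan matrix is
[[2, 0, -1, -2], [0, 2, -1, 0], [-1, -1, 2, 0], [-1, 0, 0, 2]].
The roots have two lengths (squared-length ratio 2:1); the short ones are alpha_{4}. The associated Dynkin diagram is a chain of 4 nodes with a double edge at one end; the terminal node there is the unique short simple root (B_4), so the type is B_4 (the algebra so(9)).

type B_4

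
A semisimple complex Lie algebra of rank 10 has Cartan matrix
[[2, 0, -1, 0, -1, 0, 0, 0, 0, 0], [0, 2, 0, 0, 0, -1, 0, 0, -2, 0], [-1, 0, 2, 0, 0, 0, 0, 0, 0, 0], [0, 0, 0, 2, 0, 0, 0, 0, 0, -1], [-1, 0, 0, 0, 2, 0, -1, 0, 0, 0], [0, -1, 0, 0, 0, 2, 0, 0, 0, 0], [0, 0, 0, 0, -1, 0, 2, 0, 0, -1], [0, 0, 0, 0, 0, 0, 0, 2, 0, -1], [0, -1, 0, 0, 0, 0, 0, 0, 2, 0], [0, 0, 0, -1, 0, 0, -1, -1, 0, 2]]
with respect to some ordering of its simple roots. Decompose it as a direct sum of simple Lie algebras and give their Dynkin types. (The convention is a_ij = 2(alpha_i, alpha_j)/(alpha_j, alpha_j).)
The diagram associated to this matrix has two connected components: the simple roots {alpha_2, alpha_6, alpha_9} form a chain of 3 nodes with a double edge at one end; the terminal node there is the unique short simple root (B_3), and {alpha_1, alpha_3, alpha_4, alpha_5, alpha_7, alpha_8, alpha_10} form a chain of 5 nodes with a fork of two nodes at one end (D_7). A semisimple Lie algebra decomposes uniquely as the direct sum of simple ideals, one per connected component of its Dynkin diagram, so g ≅ B_3 ⊕ D_7 (dimension 21 + 91 = 112).

type B_3 + type D_7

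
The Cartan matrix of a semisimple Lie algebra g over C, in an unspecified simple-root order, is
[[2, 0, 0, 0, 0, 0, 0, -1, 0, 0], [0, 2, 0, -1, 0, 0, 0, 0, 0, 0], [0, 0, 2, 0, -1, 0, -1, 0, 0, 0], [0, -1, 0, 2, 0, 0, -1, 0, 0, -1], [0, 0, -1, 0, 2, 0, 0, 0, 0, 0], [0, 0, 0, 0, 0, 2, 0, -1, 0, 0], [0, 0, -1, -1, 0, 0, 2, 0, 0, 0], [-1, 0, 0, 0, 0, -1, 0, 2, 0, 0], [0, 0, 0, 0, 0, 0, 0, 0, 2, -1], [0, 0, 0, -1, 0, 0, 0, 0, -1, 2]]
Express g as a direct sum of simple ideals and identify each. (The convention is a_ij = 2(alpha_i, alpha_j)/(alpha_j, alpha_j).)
The diagram associated to this matrix has two connected components: the simple roots {alpha_1, alpha_6, alpha_8} form a chain of 3 nodes with single edges (A_3), and {alpha_2, alpha_3, alpha_4, alpha_5, alpha_7, alpha_9, alpha_10} form a chain of 6 nodes with one extra node attached to the third node from one end (E_7). A semisimple Lie algebra decomposes uniquely as the direct sum of simple ideals, one per connected component of its Dynkin diagram, so g ≅ A_3 ⊕ E_7 (dimension 15 + 133 = 148).

type A_3 + type E_7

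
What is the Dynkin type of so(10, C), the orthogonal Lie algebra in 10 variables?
D5

This is so(10) with 10 even, which has dimension 10(10-1)/2 = 45 and rank 10/2 = 5. In the classification of classical Lie algebras, the orthogonal algebra so(2n) in an even number of variables has type D_n; here n = 5, so the Dynkin diagram is a chain of 3 nodes with a fork of two nodes at one end (D_5). Hence the type is D_5.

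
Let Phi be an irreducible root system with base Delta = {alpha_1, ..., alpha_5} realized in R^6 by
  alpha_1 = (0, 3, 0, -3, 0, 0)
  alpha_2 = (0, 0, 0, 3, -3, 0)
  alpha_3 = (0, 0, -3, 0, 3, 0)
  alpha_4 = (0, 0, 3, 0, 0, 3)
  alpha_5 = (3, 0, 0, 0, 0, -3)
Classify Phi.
Compute the Cartan integers a_ij = 2(alpha_i, alpha_j)/(alpha_j, alpha_j); the resulting 5x5 Cartan matrix is
[[2, -1, 0, 0, 0], [-1, 2, -1, 0, 0], [0, -1, 2, -1, 0], [0, 0, -1, 2, -1], [0, 0, 0, -1, 2]].
All simple roots have the same length, so the diagram is simply laced. The associated Dynkin diagram is a chain of 5 nodes with single edges (A_5), so the type is A_5 (the algebra sl(6)).

A5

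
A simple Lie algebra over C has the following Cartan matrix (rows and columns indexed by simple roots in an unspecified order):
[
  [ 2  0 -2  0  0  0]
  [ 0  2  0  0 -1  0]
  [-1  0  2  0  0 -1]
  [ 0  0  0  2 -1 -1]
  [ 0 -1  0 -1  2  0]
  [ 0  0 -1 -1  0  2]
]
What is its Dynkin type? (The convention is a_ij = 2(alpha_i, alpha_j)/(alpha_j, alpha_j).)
The matrix has rank 6 with 2's on the diagonal. Reading the off-diagonal entries as Dynkin edges (a single edge where a_ij = a_ji = -1; a double or triple edge where a_ij * a_ji = 2 or 3), the diagram is a chain of 6 nodes with a double edge at one end; the terminal node there is the unique long simple root (C_6). One simple-root ordering that puts it in standard form is (alpha_2, alpha_5, alpha_4, alpha_6, alpha_3, alpha_1). So the algebra is type C_6, i.e. sp(12).

C6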